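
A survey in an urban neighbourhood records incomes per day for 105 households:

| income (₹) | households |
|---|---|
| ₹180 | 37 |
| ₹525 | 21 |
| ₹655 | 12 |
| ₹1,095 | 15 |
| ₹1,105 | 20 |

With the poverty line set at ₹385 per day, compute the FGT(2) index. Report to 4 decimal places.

Incomes under z: 37×₹180 (q = 37 of N = 105).
Normalized shortfalls: (385−180)/385 = 0.5325 (×37).
Squared: 0.2835 (×37).
Sum = 10.490302; P₂ = 10.490302 / 105 = 0.0999.

0.0999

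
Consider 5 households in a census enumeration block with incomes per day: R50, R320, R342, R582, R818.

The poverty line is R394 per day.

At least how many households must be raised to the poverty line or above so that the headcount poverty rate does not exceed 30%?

2

Currently q = 3 of N = 5 are below the line (H = 0.600).
A headcount ratio of at most 30% allows at most ⌊0.30 × 5⌋ = 1 poor households.
So at least 3 − 1 = 2 must be lifted.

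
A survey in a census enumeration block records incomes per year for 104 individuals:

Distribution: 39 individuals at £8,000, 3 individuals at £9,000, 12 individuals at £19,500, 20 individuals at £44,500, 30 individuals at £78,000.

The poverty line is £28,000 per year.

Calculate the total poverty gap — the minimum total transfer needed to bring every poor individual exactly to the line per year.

Below the line: 39×£8,000, 3×£9,000, 12×£19,500 (q = 54 of N = 104).
Individual gaps: 39×(28000−8000) = 780000; 3×(28000−9000) = 57000; 12×(28000−19500) = 102000.
Aggregate gap = £939,000.

£939,000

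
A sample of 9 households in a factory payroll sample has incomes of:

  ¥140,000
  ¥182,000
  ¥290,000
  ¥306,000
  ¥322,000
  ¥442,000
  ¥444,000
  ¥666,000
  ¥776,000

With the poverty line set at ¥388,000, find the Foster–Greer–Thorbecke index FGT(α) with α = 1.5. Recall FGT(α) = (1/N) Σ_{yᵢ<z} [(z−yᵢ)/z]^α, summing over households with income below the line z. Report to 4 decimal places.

Poor units: ¥140,000, ¥182,000, ¥290,000, ¥306,000, ¥322,000 (q = 5 of N = 9).
Shortfall ratios: (388000−140000)/388000 = 0.6392; (388000−182000)/388000 = 0.5309; (388000−290000)/388000 = 0.2526; (388000−306000)/388000 = 0.2113; (388000−322000)/388000 = 0.1701.
Raised to α = 1.5: 0.51101; 0.38686; 0.12694; 0.09716; 0.07016.
Sum = 1.192121; FGT(1.5) = 1.192121 / 9 = 0.1325.

0.1325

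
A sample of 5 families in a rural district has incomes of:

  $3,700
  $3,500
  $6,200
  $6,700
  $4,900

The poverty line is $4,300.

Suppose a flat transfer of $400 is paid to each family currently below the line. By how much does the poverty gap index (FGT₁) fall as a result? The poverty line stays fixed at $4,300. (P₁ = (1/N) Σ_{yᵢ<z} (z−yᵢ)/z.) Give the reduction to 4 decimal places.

0.0372

Before: below the line — $3,500, $3,700; poverty gap index (FGT₁) = 0.065116.
After the $400 transfer: below the line — $3,900, $4,100; poverty gap index (FGT₁) = 0.027907.
Reduction = 0.065116 − 0.027907 = 0.0372.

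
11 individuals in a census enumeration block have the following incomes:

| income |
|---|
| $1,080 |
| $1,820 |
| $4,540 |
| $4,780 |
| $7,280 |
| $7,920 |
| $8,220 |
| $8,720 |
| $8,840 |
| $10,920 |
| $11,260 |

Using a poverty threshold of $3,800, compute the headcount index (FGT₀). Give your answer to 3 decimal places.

2 of the 11 individuals have income below $3,800.
H = 2/11 = 0.182.

0.182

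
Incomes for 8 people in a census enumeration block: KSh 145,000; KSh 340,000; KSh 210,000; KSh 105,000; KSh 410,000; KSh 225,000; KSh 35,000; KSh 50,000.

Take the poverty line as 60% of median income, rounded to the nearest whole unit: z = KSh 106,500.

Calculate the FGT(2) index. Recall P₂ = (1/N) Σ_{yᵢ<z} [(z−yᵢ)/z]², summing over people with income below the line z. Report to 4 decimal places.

Incomes under z: KSh 35,000, KSh 50,000, KSh 105,000 (q = 3 of N = 8).
Relative gaps: (106500−35000)/106500 = 0.6714; (106500−50000)/106500 = 0.5305; (106500−105000)/106500 = 0.0141.
Squared: 0.4507; 0.2814; 0.0002.
Sum = 0.732372; P₂ = 0.732372 / 8 = 0.0915.

0.0915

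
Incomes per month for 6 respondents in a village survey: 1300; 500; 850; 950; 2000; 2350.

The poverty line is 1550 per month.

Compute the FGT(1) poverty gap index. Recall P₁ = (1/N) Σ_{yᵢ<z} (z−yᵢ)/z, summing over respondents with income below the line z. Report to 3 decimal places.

0.280

Poor units: 500, 850, 950, 1300 (q = 4 of N = 6).
Shortfall ratios: (1550−500)/1550 = 0.6774; (1550−850)/1550 = 0.4516; (1550−950)/1550 = 0.3871; (1550−1300)/1550 = 0.1613.
Σ = 1.677419. Dividing by the full population N = 6 gives P₁ = 0.280.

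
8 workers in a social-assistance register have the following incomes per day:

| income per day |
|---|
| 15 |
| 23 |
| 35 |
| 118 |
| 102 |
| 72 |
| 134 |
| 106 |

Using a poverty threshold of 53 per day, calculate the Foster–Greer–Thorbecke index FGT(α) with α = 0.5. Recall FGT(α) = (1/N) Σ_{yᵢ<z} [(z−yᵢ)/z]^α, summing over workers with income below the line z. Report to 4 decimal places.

Poor units: 15, 23, 35 (q = 3 of N = 8).
Shortfall ratios: (53−15)/53 = 0.7170; (53−23)/53 = 0.5660; (53−35)/53 = 0.3396.
Raised to α = 0.5: 0.84675; 0.75235; 0.58277.
Sum = 2.181874; FGT(0.5) = 2.181874 / 8 = 0.2727.

0.2727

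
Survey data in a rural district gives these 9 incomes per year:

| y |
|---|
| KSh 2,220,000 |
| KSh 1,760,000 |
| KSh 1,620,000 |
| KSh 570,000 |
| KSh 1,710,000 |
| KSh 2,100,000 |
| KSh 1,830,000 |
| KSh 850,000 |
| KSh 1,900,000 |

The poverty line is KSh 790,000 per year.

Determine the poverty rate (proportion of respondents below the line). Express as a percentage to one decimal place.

1 of the 9 respondents have income below KSh 790,000.
H = 1/9 = 11.1%.

11.1%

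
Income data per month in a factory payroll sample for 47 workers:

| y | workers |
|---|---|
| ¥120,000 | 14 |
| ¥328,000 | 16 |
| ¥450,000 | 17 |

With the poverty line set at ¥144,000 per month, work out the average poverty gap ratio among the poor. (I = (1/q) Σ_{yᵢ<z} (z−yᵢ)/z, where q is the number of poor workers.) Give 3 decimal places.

Incomes under z: 14×¥120,000 (q = 14 of N = 47).
Relative gaps: 0.1667 (×14); sum = 2.333333.
The income-gap ratio divides by q (the poor only): 2.333333 / 14 = 0.167.

0.167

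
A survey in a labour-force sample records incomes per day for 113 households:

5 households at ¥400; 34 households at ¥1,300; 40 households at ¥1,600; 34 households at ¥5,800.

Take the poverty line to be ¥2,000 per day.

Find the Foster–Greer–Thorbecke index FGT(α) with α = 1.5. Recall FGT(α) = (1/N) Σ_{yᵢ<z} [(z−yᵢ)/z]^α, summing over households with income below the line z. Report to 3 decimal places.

Below the line: 5×¥400, 34×¥1,300, 40×¥1,600 (q = 79 of N = 113).
Gap ratios (z−y)/z: (2000−400)/2000 = 0.8000 (×5); (2000−1300)/2000 = 0.3500 (×34); (2000−1600)/2000 = 0.2000 (×40).
Raised to α = 1.5: 0.71554 (×5); 0.20706 (×34); 0.08944 (×40).
Sum = 14.195552; FGT(1.5) = 14.195552 / 113 = 0.126.

0.126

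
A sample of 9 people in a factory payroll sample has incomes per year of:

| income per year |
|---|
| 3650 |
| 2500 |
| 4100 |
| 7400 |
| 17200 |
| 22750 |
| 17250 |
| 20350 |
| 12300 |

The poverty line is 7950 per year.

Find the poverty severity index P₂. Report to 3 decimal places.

Incomes under z: 2500, 3650, 4100, 7400 (q = 4 of N = 9).
Relative gaps: (7950−2500)/7950 = 0.6855; (7950−3650)/7950 = 0.5409; (7950−4100)/7950 = 0.4843; (7950−7400)/7950 = 0.0692.
Squared: 0.4700; 0.2926; 0.2345; 0.0048.
Sum = 1.001820; P₂ = 1.001820 / 9 = 0.111.

0.111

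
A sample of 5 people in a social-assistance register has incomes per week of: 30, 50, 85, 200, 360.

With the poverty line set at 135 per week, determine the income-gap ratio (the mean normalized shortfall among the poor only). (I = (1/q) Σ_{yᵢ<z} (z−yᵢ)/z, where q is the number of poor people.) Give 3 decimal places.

0.593

Poor units: 30, 50, 85 (q = 3 of N = 5).
Shortfall ratios (z−y)/z: 0.7778, 0.6296, 0.3704; sum = 1.777778.
The income-gap ratio divides by q (the poor only): 1.777778 / 3 = 0.593.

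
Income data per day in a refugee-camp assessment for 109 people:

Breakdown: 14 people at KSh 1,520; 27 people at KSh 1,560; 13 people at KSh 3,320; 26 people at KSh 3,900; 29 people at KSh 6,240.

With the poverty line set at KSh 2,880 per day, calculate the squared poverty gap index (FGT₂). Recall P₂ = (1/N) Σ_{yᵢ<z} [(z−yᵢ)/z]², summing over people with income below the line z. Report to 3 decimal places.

Below z: 14×KSh 1,520, 27×KSh 1,560 (q = 41 of N = 109).
Gap ratios (z−y)/z: (2880−1520)/2880 = 0.4722 (×14); (2880−1560)/2880 = 0.4583 (×27).
Squared: 0.2230 (×14); 0.2101 (×27).
Sum = 8.793789; P₂ = 8.793789 / 109 = 0.081.

0.081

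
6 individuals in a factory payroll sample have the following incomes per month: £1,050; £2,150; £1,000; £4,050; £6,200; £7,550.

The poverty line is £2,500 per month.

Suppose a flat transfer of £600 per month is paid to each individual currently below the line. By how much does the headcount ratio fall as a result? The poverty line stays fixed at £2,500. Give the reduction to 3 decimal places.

0.167

Before: below the line — £1,000, £1,050, £2,150; headcount ratio = 0.50000.
After the £600 transfer: below the line — £1,600, £1,650; headcount ratio = 0.33333.
Reduction = 0.50000 − 0.33333 = 0.167.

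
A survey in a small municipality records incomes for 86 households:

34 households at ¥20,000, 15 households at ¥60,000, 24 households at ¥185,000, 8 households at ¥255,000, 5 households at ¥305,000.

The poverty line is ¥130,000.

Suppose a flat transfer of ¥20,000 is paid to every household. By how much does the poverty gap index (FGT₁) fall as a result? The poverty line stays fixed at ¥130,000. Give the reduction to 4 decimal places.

0.0877

Before: below the line — 34×¥20,000, 15×¥60,000; poverty gap index (FGT₁) = 0.428444.
After the ¥20,000 transfer: below the line — 34×¥40,000, 15×¥80,000; poverty gap index (FGT₁) = 0.340787.
Reduction = 0.428444 − 0.340787 = 0.0877.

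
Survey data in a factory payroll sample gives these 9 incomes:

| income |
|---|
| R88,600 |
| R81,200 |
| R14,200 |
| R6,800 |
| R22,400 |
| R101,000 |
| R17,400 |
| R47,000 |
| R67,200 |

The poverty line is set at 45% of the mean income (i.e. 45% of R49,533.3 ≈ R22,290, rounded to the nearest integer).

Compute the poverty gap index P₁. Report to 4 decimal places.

0.1419

Below the line: R6,800, R14,200, R17,400 (q = 3 of N = 9).
Shortfall ratios: (22290−6800)/22290 = 0.6949; (22290−14200)/22290 = 0.3629; (22290−17400)/22290 = 0.2194.
Σ = 1.277254. Dividing by the full population N = 9 gives P₁ = 0.1419.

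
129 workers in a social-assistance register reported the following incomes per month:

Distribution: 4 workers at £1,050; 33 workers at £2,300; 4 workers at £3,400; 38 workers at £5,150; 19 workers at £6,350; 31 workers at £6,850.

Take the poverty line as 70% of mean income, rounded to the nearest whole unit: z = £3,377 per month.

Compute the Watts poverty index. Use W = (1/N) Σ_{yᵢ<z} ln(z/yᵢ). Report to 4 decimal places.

Poor units: 4×£1,050, 33×£2,300 (q = 37 of N = 129).
Log gaps: ln(3377/1050) = 1.1682 (×4); ln(3377/2300) = 0.3841 (×33).
W = 17.347385 / 129 = 0.1345.

0.1345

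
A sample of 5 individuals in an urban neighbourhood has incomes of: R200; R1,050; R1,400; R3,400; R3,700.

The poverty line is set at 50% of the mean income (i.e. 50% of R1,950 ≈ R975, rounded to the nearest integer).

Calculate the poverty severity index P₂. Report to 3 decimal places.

0.126

Poor units: R200 (q = 1 of N = 5).
Gap ratios (z−y)/z: (975−200)/975 = 0.7949.
Squared: 0.6318.
Sum = 0.631821; P₂ = 0.631821 / 5 = 0.126.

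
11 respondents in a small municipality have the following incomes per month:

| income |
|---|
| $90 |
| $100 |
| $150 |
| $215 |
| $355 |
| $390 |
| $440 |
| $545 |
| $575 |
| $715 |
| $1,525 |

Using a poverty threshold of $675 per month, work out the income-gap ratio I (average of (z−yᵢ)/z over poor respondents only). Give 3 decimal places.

Below z: $90, $100, $150, $215, $355, $390, $440, $545, $575 (q = 9 of N = 11).
Relative gaps: 0.8667, 0.8519, 0.7778, 0.6815, 0.4741, 0.4222, 0.3481, 0.1926, 0.1481; sum = 4.762963.
I averages over the q = 9 poor units only: 4.762963 / 9 = 0.529.

0.529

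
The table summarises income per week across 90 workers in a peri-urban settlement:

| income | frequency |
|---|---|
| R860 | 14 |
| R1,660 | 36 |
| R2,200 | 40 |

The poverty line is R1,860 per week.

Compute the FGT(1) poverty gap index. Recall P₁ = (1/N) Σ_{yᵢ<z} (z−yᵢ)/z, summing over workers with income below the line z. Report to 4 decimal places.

0.1266

Below z: 14×R860, 36×R1,660 (q = 50 of N = 90).
Gap ratios (z−y)/z: (1860−860)/1860 = 0.5376 (×14); (1860−1660)/1860 = 0.1075 (×36).
Σ = 11.397849. Dividing by the full population N = 90 gives P₁ = 0.1266.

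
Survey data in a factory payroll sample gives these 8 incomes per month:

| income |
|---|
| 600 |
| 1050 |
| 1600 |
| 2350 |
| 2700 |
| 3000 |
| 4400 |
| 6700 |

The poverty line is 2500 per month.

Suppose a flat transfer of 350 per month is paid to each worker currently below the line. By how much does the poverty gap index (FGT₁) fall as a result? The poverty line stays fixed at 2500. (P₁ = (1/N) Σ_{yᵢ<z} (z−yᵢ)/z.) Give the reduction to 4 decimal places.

0.0600

Before: below the line — 600, 1050, 1600, 2350; poverty gap index (FGT₁) = 0.220000.
After the 350 transfer: below the line — 950, 1400, 1950; poverty gap index (FGT₁) = 0.160000.
Reduction = 0.220000 − 0.160000 = 0.0600.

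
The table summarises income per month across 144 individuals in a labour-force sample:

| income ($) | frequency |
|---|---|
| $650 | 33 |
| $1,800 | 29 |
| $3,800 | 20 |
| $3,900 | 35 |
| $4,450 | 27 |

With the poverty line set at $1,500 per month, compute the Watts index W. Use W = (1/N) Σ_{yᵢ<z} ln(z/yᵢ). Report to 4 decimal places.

Below the line: 33×$650 (q = 33 of N = 144).
Log shortfalls: ln(1500/650) = 0.8362 (×33).
W = 27.596185 / 144 = 0.1916.

0.1916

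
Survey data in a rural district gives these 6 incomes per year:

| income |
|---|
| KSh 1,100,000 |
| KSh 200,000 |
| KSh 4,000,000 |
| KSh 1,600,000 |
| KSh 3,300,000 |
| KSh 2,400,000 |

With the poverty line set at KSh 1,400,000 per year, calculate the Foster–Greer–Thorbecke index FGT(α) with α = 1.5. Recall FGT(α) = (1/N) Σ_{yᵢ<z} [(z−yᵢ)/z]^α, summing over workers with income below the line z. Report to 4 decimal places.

0.1488

Poor units: KSh 200,000, KSh 1,100,000 (q = 2 of N = 6).
Relative gaps: (1400000−200000)/1400000 = 0.8571; (1400000−1100000)/1400000 = 0.2143.
Raised to α = 1.5: 0.79356; 0.09920.
Sum = 0.892755; FGT(1.5) = 0.892755 / 6 = 0.1488.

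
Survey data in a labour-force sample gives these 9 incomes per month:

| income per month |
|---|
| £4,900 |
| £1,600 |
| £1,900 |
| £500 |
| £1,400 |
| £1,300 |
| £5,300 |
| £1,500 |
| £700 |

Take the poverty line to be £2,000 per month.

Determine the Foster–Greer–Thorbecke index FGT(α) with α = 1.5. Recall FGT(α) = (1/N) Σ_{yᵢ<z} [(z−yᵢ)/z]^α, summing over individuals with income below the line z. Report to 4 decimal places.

Poor units: £500, £700, £1,300, £1,400, £1,500, £1,600, £1,900 (q = 7 of N = 9).
Relative gaps: (2000−500)/2000 = 0.7500; (2000−700)/2000 = 0.6500; (2000−1300)/2000 = 0.3500; (2000−1400)/2000 = 0.3000; (2000−1500)/2000 = 0.2500; (2000−1600)/2000 = 0.2000; (2000−1900)/2000 = 0.0500.
Raised to α = 1.5: 0.64952; 0.52405; 0.20706; 0.16432; 0.12500; 0.08944; 0.01118.
Sum = 1.770568; FGT(1.5) = 1.770568 / 9 = 0.1967.

0.1967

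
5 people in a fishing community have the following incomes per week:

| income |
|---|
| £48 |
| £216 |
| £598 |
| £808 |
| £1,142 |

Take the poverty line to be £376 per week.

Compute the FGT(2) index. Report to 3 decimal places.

Below z: £48, £216 (q = 2 of N = 5).
Relative gaps: (376−48)/376 = 0.8723; (376−216)/376 = 0.4255.
Squared: 0.7610; 0.1811.
Sum = 0.942055; P₂ = 0.942055 / 5 = 0.188.

0.188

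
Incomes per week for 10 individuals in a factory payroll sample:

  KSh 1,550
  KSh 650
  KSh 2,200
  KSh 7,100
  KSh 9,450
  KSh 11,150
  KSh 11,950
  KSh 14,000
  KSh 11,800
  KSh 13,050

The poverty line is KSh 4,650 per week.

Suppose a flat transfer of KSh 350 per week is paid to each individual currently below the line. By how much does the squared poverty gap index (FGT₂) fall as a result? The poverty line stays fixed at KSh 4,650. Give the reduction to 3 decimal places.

0.029

Before: below the line — KSh 650, KSh 1,550, KSh 2,200; squared poverty gap index (FGT₂) = 0.14620.
After the KSh 350 transfer: below the line — KSh 1,000, KSh 1,900, KSh 2,550; squared poverty gap index (FGT₂) = 0.11698.
Reduction = 0.14620 − 0.11698 = 0.029.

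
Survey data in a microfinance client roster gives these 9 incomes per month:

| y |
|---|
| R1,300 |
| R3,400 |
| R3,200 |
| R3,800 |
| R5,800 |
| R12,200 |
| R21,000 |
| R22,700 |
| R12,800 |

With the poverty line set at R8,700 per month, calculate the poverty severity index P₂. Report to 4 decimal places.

0.2136

Below the line: R1,300, R3,200, R3,400, R3,800, R5,800 (q = 5 of N = 9).
Normalized shortfalls: (8700−1300)/8700 = 0.8506; (8700−3200)/8700 = 0.6322; (8700−3400)/8700 = 0.6092; (8700−3800)/8700 = 0.5632; (8700−5800)/8700 = 0.3333.
Squared: 0.7235; 0.3997; 0.3711; 0.3172; 0.1111.
Sum = 1.922579; P₂ = 1.922579 / 9 = 0.2136.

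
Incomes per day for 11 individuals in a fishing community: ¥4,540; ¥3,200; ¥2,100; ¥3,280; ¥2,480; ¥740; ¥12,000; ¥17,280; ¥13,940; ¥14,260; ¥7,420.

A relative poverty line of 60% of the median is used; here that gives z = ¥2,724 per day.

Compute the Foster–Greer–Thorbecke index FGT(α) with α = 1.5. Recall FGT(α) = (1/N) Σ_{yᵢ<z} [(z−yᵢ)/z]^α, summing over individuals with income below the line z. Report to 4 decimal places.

0.0689

Poor units: ¥740, ¥2,100, ¥2,480 (q = 3 of N = 11).
Relative gaps: (2724−740)/2724 = 0.7283; (2724−2100)/2724 = 0.2291; (2724−2480)/2724 = 0.0896.
Raised to α = 1.5: 0.62159; 0.10964; 0.02681.
Sum = 0.758035; FGT(1.5) = 0.758035 / 11 = 0.0689.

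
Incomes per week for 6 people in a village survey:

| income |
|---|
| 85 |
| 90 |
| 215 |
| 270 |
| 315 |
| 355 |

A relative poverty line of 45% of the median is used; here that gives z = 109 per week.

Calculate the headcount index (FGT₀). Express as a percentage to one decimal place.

2 of the 6 people have income below 109.
H = 2/6 = 33.3%.

33.3%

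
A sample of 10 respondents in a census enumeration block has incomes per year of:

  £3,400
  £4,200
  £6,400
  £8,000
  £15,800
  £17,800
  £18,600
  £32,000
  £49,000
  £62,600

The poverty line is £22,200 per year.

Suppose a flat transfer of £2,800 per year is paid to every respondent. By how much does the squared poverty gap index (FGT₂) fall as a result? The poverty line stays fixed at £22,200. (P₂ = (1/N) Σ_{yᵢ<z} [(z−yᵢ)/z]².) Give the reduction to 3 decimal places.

Before: below the line — £3,400, £4,200, £6,400, £8,000, £15,800, £17,800, £18,600; squared poverty gap index (FGT₂) = 0.24389.
After the £2,800 transfer: below the line — £6,200, £7,000, £9,200, £10,800, £18,600, £20,600, £21,400; squared poverty gap index (FGT₂) = 0.16276.
Reduction = 0.24389 − 0.16276 = 0.081.

0.081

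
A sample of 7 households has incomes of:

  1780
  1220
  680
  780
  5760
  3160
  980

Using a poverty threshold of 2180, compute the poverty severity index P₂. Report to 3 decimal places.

Below z: 680, 780, 980, 1220, 1780 (q = 5 of N = 7).
Gap ratios (z−y)/z: (2180−680)/2180 = 0.6881; (2180−780)/2180 = 0.6422; (2180−980)/2180 = 0.5505; (2180−1220)/2180 = 0.4404; (2180−1780)/2180 = 0.1835.
Squared: 0.4734; 0.4124; 0.3030; 0.1939; 0.0337.
Sum = 1.416463; P₂ = 1.416463 / 7 = 0.202.

0.202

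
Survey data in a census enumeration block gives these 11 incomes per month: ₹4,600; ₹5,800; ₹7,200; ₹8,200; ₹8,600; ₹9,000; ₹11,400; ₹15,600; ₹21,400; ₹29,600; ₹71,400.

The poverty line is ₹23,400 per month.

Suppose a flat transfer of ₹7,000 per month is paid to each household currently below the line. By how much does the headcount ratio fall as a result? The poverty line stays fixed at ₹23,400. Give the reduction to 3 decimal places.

0.091

Before: below the line — ₹4,600, ₹5,800, ₹7,200, ₹8,200, ₹8,600, ₹9,000, ₹11,400, ₹15,600, ₹21,400; headcount ratio = 0.81818.
After the ₹7,000 transfer: below the line — ₹11,600, ₹12,800, ₹14,200, ₹15,200, ₹15,600, ₹16,000, ₹18,400, ₹22,600; headcount ratio = 0.72727.
Reduction = 0.81818 − 0.72727 = 0.091.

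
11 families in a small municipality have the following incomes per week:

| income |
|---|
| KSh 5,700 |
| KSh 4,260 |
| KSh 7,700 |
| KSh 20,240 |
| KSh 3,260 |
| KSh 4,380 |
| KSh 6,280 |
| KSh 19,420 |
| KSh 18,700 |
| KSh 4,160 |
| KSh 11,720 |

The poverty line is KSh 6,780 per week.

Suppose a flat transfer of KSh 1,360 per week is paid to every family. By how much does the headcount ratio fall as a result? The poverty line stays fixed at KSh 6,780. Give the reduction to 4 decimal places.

Before: below the line — KSh 3,260, KSh 4,160, KSh 4,260, KSh 4,380, KSh 5,700, KSh 6,280; headcount ratio = 0.545455.
After the KSh 1,360 transfer: below the line — KSh 4,620, KSh 5,520, KSh 5,620, KSh 5,740; headcount ratio = 0.363636.
Reduction = 0.545455 − 0.363636 = 0.1818.

0.1818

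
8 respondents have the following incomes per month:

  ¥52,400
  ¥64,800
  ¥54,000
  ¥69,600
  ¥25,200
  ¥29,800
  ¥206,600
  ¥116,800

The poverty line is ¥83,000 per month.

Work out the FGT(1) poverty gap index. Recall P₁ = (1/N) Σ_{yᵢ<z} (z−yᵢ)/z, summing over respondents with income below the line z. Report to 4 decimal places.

Poor units: ¥25,200, ¥29,800, ¥52,400, ¥54,000, ¥64,800, ¥69,600 (q = 6 of N = 8).
Relative gaps: (83000−25200)/83000 = 0.6964; (83000−29800)/83000 = 0.6410; (83000−52400)/83000 = 0.3687; (83000−54000)/83000 = 0.3494; (83000−64800)/83000 = 0.2193; (83000−69600)/83000 = 0.1614.
Sum of shortfalls = 2.436145; P₁ averages over all N: 2.436145 / 8 = 0.3045.

0.3045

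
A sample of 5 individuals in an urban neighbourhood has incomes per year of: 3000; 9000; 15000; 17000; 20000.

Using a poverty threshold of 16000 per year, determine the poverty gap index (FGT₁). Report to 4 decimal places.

Below the line: 3000, 9000, 15000 (q = 3 of N = 5).
Gap ratios (z−y)/z: (16000−3000)/16000 = 0.8125; (16000−9000)/16000 = 0.4375; (16000−15000)/16000 = 0.0625.
Sum of shortfalls = 1.312500; P₁ averages over all N: 1.312500 / 5 = 0.2625.

0.2625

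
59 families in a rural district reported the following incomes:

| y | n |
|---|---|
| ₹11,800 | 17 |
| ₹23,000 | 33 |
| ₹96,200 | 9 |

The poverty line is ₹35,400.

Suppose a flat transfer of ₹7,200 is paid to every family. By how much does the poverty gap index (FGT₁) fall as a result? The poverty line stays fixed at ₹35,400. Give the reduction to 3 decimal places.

0.172

Before: below the line — 17×₹11,800, 33×₹23,000; poverty gap index (FGT₁) = 0.38801.
After the ₹7,200 transfer: below the line — 17×₹19,000, 33×₹30,200; poverty gap index (FGT₁) = 0.21565.
Reduction = 0.38801 − 0.21565 = 0.172.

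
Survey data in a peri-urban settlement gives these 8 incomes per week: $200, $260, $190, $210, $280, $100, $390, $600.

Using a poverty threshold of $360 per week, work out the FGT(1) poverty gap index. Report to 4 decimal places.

0.3194

Poor units: $100, $190, $200, $210, $260, $280 (q = 6 of N = 8).
Gap ratios (z−y)/z: (360−100)/360 = 0.7222; (360−190)/360 = 0.4722; (360−200)/360 = 0.4444; (360−210)/360 = 0.4167; (360−260)/360 = 0.2778; (360−280)/360 = 0.2222.
Σ = 2.555556. Dividing by the full population N = 8 gives P₁ = 0.3194.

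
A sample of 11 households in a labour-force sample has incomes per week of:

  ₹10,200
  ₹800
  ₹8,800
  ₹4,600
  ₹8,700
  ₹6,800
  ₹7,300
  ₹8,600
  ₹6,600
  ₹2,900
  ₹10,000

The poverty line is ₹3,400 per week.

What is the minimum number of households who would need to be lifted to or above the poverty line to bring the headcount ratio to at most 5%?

2

2 of the 11 households are poor, so H = 2/11 = 0.182.
A headcount ratio of at most 5% allows at most ⌊0.05 × 11⌋ = 0 poor households.
So at least 2 − 0 = 2 must be lifted.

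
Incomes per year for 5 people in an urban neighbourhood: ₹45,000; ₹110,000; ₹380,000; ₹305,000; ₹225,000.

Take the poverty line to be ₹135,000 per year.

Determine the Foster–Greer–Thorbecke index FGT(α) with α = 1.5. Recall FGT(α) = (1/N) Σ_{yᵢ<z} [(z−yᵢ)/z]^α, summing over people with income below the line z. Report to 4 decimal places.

0.1248

Poor units: ₹45,000, ₹110,000 (q = 2 of N = 5).
Normalized shortfalls: (135000−45000)/135000 = 0.6667; (135000−110000)/135000 = 0.1852.
Raised to α = 1.5: 0.54433; 0.07969.
Sum = 0.624022; FGT(1.5) = 0.624022 / 5 = 0.1248.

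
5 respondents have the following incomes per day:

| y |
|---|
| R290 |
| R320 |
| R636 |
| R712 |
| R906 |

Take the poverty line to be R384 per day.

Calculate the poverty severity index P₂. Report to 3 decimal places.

Below z: R290, R320 (q = 2 of N = 5).
Normalized shortfalls: (384−290)/384 = 0.2448; (384−320)/384 = 0.1667.
Squared: 0.0599; 0.0278.
Sum = 0.087701; P₂ = 0.087701 / 5 = 0.018.

0.018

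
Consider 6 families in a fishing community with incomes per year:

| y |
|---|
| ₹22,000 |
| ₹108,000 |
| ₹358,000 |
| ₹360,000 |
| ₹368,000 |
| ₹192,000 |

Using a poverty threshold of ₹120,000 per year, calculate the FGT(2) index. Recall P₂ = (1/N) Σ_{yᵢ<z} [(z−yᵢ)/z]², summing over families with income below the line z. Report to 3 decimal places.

Incomes under z: ₹22,000, ₹108,000 (q = 2 of N = 6).
Shortfall ratios: (120000−22000)/120000 = 0.8167; (120000−108000)/120000 = 0.1000.
Squared: 0.6669; 0.0100.
Sum = 0.676944; P₂ = 0.676944 / 6 = 0.113.

0.113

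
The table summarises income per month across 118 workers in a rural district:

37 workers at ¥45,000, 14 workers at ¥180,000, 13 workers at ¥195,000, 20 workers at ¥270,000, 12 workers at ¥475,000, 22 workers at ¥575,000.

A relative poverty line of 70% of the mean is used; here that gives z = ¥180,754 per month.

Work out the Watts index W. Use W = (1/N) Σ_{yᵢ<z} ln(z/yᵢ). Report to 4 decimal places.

Below the line: 37×¥45,000, 14×¥180,000 (q = 51 of N = 118).
ln(z/y) terms: ln(180754/45000) = 1.3905 (×37); ln(180754/180000) = 0.0042 (×14).
W = 51.506078 / 118 = 0.4365.

0.4365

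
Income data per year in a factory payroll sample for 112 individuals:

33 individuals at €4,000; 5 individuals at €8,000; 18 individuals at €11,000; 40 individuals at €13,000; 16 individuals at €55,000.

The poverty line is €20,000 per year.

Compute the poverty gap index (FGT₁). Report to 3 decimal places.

0.460

Poor units: 33×€4,000, 5×€8,000, 18×€11,000, 40×€13,000 (q = 96 of N = 112).
Gap ratios (z−y)/z: (20000−4000)/20000 = 0.8000 (×33); (20000−8000)/20000 = 0.6000 (×5); (20000−11000)/20000 = 0.4500 (×18); (20000−13000)/20000 = 0.3500 (×40).
Σ = 51.500000. Dividing by the full population N = 112 gives P₁ = 0.460.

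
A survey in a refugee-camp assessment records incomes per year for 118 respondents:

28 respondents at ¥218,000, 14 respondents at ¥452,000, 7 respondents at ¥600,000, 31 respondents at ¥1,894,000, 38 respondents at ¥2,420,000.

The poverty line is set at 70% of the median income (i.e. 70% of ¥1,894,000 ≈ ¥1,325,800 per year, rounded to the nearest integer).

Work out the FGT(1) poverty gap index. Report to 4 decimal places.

Incomes under z: 28×¥218,000, 14×¥452,000, 7×¥600,000 (q = 49 of N = 118).
Relative gaps: (1325800−218000)/1325800 = 0.8356 (×28); (1325800−452000)/1325800 = 0.6591 (×14); (1325800−600000)/1325800 = 0.5474 (×7).
Sum of shortfalls = 36.455121; P₁ averages over all N: 36.455121 / 118 = 0.3089.

0.3089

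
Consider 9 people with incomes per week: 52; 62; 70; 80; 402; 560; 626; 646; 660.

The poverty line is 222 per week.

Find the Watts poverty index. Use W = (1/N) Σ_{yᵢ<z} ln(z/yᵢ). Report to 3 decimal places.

Incomes under z: 52, 62, 70, 80 (q = 4 of N = 9).
ln(z/y) terms: ln(222/52) = 1.4514; ln(222/62) = 1.2755; ln(222/70) = 1.1542; ln(222/80) = 1.0207.
W = 4.901810 / 9 = 0.545.

0.545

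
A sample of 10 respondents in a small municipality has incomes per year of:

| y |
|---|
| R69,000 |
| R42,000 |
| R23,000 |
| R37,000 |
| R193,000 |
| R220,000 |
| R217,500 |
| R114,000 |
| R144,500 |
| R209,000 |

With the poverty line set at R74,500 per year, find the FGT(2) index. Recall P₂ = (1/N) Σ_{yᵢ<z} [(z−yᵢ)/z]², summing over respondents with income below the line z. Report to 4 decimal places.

0.0927

Poor units: R23,000, R37,000, R42,000, R69,000 (q = 4 of N = 10).
Gap ratios (z−y)/z: (74500−23000)/74500 = 0.6913; (74500−37000)/74500 = 0.5034; (74500−42000)/74500 = 0.4362; (74500−69000)/74500 = 0.0738.
Squared: 0.4779; 0.2534; 0.1903; 0.0055.
Sum = 0.926985; P₂ = 0.926985 / 10 = 0.0927.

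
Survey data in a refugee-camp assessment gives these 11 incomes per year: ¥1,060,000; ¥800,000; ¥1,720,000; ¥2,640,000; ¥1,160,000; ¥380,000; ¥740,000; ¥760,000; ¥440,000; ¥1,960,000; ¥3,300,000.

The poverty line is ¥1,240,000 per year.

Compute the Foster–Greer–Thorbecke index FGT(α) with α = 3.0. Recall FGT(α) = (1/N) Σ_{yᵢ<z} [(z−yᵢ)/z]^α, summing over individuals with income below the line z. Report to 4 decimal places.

0.0703

Below z: ¥380,000, ¥440,000, ¥740,000, ¥760,000, ¥800,000, ¥1,060,000, ¥1,160,000 (q = 7 of N = 11).
Relative gaps: (1240000−380000)/1240000 = 0.6935; (1240000−440000)/1240000 = 0.6452; (1240000−740000)/1240000 = 0.4032; (1240000−760000)/1240000 = 0.3871; (1240000−800000)/1240000 = 0.3548; (1240000−1060000)/1240000 = 0.1452; (1240000−1160000)/1240000 = 0.0645.
Raised to α = 3.0: 0.33360; 0.26854; 0.06556; 0.05800; 0.04468; 0.00306; 0.00027.
Sum = 0.773711; FGT(3.0) = 0.773711 / 11 = 0.0703.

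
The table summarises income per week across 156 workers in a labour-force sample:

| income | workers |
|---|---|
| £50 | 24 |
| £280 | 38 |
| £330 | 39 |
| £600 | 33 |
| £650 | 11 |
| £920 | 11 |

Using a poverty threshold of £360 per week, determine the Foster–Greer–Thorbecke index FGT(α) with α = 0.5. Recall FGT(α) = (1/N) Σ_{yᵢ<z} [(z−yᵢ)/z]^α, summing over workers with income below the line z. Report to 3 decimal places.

Below z: 24×£50, 38×£280, 39×£330 (q = 101 of N = 156).
Relative gaps: (360−50)/360 = 0.8611 (×24); (360−280)/360 = 0.2222 (×38); (360−330)/360 = 0.0833 (×39).
Raised to α = 0.5: 0.92796 (×24); 0.47140 (×38); 0.28868 (×39).
Sum = 51.442759; FGT(0.5) = 51.442759 / 156 = 0.330.

0.330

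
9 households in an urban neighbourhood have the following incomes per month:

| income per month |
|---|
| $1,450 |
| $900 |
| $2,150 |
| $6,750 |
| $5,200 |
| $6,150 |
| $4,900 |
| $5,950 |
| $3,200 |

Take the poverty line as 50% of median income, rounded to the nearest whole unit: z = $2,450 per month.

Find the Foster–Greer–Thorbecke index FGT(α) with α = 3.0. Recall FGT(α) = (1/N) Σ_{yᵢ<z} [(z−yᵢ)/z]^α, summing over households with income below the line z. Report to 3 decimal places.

0.036

Below the line: $900, $1,450, $2,150 (q = 3 of N = 9).
Gap ratios (z−y)/z: (2450−900)/2450 = 0.6327; (2450−1450)/2450 = 0.4082; (2450−2150)/2450 = 0.1224.
Raised to α = 3.0: 0.25322; 0.06800; 0.00184.
Sum = 0.323054; FGT(3.0) = 0.323054 / 9 = 0.036.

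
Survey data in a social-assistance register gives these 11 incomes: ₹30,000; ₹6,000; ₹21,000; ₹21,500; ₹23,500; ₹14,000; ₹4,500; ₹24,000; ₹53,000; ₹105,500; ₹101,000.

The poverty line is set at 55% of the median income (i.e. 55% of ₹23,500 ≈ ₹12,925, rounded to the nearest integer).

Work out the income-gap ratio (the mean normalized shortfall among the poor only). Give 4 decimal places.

0.5938

Below the line: ₹4,500, ₹6,000 (q = 2 of N = 11).
Shortfall ratios (z−y)/z: 0.6518, 0.5358; sum = 1.187621.
The income-gap ratio divides by q (the poor only): 1.187621 / 2 = 0.5938.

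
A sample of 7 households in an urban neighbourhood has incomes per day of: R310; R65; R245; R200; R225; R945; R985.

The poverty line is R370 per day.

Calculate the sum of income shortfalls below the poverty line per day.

Incomes under z: R65, R200, R225, R245, R310 (q = 5 of N = 7).
Individual gaps: 370−65 = 305; 370−200 = 170; 370−225 = 145; 370−245 = 125; 370−310 = 60.
Aggregate gap = R805.

R805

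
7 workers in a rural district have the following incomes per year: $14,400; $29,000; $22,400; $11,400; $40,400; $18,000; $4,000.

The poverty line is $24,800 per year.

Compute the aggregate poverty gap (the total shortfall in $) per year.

$53,800

Incomes under z: $4,000, $11,400, $14,400, $18,000, $22,400 (q = 5 of N = 7).
Individual gaps: 24800−4000 = 20800; 24800−11400 = 13400; 24800−14400 = 10400; 24800−18000 = 6800; 24800−22400 = 2400.
Aggregate gap = $53,800.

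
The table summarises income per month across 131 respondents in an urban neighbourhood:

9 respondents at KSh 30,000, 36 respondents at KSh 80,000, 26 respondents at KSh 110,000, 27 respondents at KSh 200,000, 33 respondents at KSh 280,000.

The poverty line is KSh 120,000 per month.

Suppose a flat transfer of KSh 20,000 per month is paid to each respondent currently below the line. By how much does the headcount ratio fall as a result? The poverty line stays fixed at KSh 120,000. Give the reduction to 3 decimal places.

Before: below the line — 9×KSh 30,000, 36×KSh 80,000, 26×KSh 110,000; headcount ratio = 0.54198.
After the KSh 20,000 transfer: below the line — 9×KSh 50,000, 36×KSh 100,000; headcount ratio = 0.34351.
Reduction = 0.54198 − 0.34351 = 0.198.

0.198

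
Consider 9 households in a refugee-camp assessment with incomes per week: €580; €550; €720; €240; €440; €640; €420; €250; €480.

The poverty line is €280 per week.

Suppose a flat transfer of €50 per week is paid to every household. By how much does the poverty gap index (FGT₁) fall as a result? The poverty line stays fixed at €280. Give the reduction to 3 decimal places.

Before: below the line — €240, €250; poverty gap index (FGT₁) = 0.02778.
After the €50 transfer: below the line — none; poverty gap index (FGT₁) = 0.00000.
Reduction = 0.02778 − 0.00000 = 0.028.

0.028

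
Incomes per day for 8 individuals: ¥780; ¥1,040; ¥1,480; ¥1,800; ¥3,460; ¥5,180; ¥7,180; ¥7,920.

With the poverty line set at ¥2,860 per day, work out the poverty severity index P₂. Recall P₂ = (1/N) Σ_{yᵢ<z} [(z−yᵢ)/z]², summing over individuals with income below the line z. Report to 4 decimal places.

Below the line: ¥780, ¥1,040, ¥1,480, ¥1,800 (q = 4 of N = 8).
Shortfall ratios: (2860−780)/2860 = 0.7273; (2860−1040)/2860 = 0.6364; (2860−1480)/2860 = 0.4825; (2860−1800)/2860 = 0.3706.
Squared: 0.5289; 0.4050; 0.2328; 0.1374.
Sum = 1.304074; P₂ = 1.304074 / 8 = 0.1630.

0.1630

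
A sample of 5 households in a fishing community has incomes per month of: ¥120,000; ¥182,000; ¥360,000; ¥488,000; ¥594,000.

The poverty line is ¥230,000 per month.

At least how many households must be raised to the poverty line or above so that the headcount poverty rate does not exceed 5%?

2

Currently q = 2 of N = 5 are below the line (H = 0.400).
A headcount ratio of at most 5% allows at most ⌊0.05 × 5⌋ = 0 poor households.
So at least 2 − 0 = 2 must be lifted.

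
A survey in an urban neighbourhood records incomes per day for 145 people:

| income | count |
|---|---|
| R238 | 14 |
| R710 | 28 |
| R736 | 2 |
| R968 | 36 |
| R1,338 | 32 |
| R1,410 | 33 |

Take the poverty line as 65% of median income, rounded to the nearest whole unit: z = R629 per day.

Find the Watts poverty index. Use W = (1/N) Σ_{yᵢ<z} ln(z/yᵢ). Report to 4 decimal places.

0.0938

Poor units: 14×R238 (q = 14 of N = 145).
ln(z/y) terms: ln(629/238) = 0.9719 (×14).
W = 13.606048 / 145 = 0.0938.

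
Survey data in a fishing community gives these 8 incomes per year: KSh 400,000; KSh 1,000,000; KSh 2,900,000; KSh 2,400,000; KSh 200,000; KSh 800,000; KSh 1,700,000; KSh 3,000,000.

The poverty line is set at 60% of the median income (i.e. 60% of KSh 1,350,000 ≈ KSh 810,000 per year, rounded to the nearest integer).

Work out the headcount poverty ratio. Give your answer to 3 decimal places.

0.375

3 of the 8 workers have income below KSh 810,000.
H = 3/8 = 0.375.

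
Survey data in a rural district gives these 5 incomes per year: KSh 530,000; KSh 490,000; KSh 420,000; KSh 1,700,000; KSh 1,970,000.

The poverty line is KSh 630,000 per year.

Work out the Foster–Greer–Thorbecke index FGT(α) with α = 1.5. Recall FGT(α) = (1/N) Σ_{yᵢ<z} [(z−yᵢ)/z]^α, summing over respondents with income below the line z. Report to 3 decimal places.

Poor units: KSh 420,000, KSh 490,000, KSh 530,000 (q = 3 of N = 5).
Gap ratios (z−y)/z: (630000−420000)/630000 = 0.3333; (630000−490000)/630000 = 0.2222; (630000−530000)/630000 = 0.1587.
Raised to α = 1.5: 0.19245; 0.10476; 0.06324.
Sum = 0.360446; FGT(1.5) = 0.360446 / 5 = 0.072.

0.072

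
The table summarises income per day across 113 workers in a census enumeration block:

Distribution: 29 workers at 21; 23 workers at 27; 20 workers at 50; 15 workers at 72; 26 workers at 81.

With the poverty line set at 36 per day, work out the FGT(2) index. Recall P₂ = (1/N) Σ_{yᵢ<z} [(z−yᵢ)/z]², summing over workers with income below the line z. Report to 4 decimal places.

0.0573

Poor units: 29×21, 23×27 (q = 52 of N = 113).
Gap ratios (z−y)/z: (36−21)/36 = 0.4167 (×29); (36−27)/36 = 0.2500 (×23).
Squared: 0.1736 (×29); 0.0625 (×23).
Sum = 6.472222; P₂ = 6.472222 / 113 = 0.0573.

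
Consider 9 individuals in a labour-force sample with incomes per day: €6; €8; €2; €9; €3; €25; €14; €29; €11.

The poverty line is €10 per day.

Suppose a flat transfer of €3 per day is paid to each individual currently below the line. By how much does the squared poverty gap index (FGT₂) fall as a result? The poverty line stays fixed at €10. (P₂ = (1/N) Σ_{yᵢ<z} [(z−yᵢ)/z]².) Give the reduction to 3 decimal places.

0.102

Before: below the line — €2, €3, €6, €8, €9; squared poverty gap index (FGT₂) = 0.14889.
After the €3 transfer: below the line — €5, €6, €9; squared poverty gap index (FGT₂) = 0.04667.
Reduction = 0.14889 − 0.04667 = 0.102.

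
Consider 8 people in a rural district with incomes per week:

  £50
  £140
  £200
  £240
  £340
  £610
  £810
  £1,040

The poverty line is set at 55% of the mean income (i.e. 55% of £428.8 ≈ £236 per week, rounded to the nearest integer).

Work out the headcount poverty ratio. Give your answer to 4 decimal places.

3 of the 8 people have income below £236.
H = 3/8 = 0.3750.

0.3750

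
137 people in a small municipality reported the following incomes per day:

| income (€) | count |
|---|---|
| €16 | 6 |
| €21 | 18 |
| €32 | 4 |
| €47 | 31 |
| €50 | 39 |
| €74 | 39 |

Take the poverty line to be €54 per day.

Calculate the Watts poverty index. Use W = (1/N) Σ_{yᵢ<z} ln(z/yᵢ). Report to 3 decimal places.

0.246

Below z: 6×€16, 18×€21, 4×€32, 31×€47, 39×€50 (q = 98 of N = 137).
ln(z/y) terms: ln(54/16) = 1.2164 (×6); ln(54/21) = 0.9445 (×18); ln(54/32) = 0.5232 (×4); ln(54/47) = 0.1388 (×31); ln(54/50) = 0.0770 (×39).
W = 33.697084 / 137 = 0.246.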